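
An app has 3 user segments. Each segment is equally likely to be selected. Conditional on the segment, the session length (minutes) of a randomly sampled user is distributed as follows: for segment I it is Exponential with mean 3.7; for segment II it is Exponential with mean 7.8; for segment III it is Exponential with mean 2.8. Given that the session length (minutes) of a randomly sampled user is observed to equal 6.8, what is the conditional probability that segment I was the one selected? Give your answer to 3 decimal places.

0.336

Likelihoods f(6.8 | ·): I: 0.0430165; II: 0.0536154; III: 0.0314867.
Posterior ∝ prior × likelihood. Numerator for I: 0.333333·0.0430165 = 0.0143388.
Normalizing constant: 0.333333·0.0430165 + 0.333333·0.0536154 + 0.333333·0.0314867 = 0.0427062.
P(I | observation) = 0.0143388 / 0.0427062 = 0.335756.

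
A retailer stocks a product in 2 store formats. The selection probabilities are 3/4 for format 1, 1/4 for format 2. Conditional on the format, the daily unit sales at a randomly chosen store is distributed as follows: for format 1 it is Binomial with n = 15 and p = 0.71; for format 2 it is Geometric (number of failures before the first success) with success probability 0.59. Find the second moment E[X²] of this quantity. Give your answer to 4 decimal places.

For each component E[X²] = Var + (mean)², giving 1: 116.511; 2: 1.66073.
Overall E[X²] = 0.75·116.511 + 0.25·1.66073 = 87.7984.

87.7984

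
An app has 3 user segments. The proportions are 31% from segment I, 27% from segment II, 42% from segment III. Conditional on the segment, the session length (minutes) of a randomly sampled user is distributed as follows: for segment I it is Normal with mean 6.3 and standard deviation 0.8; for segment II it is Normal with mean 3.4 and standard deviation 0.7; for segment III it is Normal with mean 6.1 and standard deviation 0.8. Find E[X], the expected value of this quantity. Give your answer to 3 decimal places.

Component means — I: 6.3; II: 3.4; III: 6.1.
E[X] = 0.31·6.3 + 0.27·3.4 + 0.42·6.1 = 5.433.

5.433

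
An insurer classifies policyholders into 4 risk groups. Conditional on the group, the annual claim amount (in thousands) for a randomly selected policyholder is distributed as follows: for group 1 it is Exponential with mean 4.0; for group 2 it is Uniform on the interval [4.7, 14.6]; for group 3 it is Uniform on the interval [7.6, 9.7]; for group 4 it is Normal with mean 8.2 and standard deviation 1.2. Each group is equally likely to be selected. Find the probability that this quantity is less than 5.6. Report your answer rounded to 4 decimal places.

Conditional on each group, P(X < 5.6): 1: 0.753403; 2: 0.0909091; 3: 0; 4: 0.0151301.
By total probability, P(X < 5.6) = 0.25·0.753403 + 0.25·0.0909091 + 0.25·0 + 0.25·0.0151301 = 0.214861.

0.2149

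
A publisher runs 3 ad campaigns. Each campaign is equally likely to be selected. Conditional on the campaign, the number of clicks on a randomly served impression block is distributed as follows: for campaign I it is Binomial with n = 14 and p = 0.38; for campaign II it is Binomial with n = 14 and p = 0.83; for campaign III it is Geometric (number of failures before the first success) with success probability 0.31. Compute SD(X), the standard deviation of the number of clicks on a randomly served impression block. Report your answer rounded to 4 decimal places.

4.4080

Per component, I: μ=5.32, E[X²]=31.6008; II: μ=11.62, E[X²]=137; III: μ=2.22581, E[X²]=12.1342.
E[X] = 0.333333·5.32 + 0.333333·11.62 + 0.333333·2.22581 = 6.3886.
E[X²] = 0.333333·31.6008 + 0.333333·137 + 0.333333·12.1342 = 60.2449.
Var(X) = E[X²] − (E[X])² = 60.2449 − 40.8142 = 19.4307.
SD(X) = √19.4307 = 4.40803.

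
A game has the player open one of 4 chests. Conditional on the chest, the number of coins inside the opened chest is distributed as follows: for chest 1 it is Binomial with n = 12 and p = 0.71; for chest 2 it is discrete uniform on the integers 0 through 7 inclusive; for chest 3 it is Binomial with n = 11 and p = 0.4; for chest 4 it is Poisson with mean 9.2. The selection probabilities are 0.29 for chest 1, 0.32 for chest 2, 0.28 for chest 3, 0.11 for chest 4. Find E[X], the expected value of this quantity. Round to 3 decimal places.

Component means — 1: 8.52; 2: 3.5; 3: 4.4; 4: 9.2.
E[X] = 0.29·8.52 + 0.32·3.5 + 0.28·4.4 + 0.11·9.2 = 5.8348.

5.835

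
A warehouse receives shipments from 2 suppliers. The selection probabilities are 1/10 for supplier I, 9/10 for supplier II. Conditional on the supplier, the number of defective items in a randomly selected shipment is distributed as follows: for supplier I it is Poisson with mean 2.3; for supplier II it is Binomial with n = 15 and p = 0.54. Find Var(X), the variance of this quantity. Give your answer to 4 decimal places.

6.6110

Per component, I: μ=2.3, E[X²]=7.59; II: μ=8.1, E[X²]=69.336.
E[X] = 0.1·2.3 + 0.9·8.1 = 7.52.
E[X²] = 0.1·7.59 + 0.9·69.336 = 63.1614.
Var(X) = E[X²] − (E[X])² = 63.1614 − 56.5504 = 6.611.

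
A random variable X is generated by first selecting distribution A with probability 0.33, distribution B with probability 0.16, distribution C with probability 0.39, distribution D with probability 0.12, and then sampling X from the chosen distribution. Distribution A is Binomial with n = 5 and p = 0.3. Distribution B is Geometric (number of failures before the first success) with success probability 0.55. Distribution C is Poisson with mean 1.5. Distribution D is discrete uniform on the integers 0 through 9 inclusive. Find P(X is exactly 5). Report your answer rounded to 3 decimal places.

0.020

Conditional on each component, P(X = 5): A: 0.00243; B: 0.010149; C: 0.01412; D: 0.1.
By total probability, P(X = 5) = 0.33·0.00243 + 0.16·0.010149 + 0.39·0.01412 + 0.12·0.1 = 0.0199325.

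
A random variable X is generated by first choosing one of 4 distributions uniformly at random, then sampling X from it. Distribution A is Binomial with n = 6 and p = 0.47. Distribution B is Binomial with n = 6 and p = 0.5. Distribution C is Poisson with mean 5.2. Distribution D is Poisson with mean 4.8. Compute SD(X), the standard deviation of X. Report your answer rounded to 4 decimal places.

Per component, A: μ=2.82, E[X²]=9.447; B: μ=3, E[X²]=10.5; C: μ=5.2, E[X²]=32.24; D: μ=4.8, E[X²]=27.84.
E[X] = 0.25·2.82 + 0.25·3 + 0.25·5.2 + 0.25·4.8 = 3.955.
E[X²] = 0.25·9.447 + 0.25·10.5 + 0.25·32.24 + 0.25·27.84 = 20.0068.
Var(X) = E[X²] − (E[X])² = 20.0068 − 15.642 = 4.36472.
SD(X) = √4.36472 = 2.08919.

2.0892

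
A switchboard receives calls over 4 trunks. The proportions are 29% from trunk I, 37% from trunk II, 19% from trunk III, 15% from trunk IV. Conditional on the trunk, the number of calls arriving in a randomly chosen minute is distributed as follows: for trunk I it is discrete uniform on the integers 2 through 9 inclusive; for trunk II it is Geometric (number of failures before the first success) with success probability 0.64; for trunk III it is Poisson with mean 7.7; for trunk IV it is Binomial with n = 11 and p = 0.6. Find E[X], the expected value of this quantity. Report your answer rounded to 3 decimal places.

Component means — I: 5.5; II: 0.5625; III: 7.7; IV: 6.6.
E[X] = 0.29·5.5 + 0.37·0.5625 + 0.19·7.7 + 0.15·6.6 = 4.25612.

4.256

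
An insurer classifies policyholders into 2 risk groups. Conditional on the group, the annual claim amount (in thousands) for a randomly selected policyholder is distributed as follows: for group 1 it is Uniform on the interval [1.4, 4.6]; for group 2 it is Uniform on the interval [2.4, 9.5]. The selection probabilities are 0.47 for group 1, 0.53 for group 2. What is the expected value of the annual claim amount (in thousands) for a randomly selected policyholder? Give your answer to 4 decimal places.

4.5635

Component means — 1: 3; 2: 5.95.
E[X] = 0.47·3 + 0.53·5.95 = 4.5635.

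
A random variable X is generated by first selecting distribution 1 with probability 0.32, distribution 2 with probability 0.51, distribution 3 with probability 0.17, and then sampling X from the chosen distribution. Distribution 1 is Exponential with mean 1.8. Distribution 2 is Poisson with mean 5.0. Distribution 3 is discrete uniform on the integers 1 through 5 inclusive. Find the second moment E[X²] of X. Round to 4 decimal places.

19.2436

For each component E[X²] = Var + (mean)², giving 1: 6.48; 2: 30; 3: 11.
Overall E[X²] = 0.32·6.48 + 0.51·30 + 0.17·11 = 19.2436.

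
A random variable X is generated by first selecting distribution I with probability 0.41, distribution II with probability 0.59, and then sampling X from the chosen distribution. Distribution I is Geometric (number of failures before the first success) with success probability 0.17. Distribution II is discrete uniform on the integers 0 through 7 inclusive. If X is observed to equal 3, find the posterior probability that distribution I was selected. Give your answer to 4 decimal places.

Likelihoods P(X=3 | ·): I: 0.0972038; II: 0.125.
Posterior ∝ prior × likelihood. Numerator for I: 0.41·0.0972038 = 0.0398536.
Normalizing constant: 0.41·0.0972038 + 0.59·0.125 = 0.113604.
P(I | observation) = 0.0398536 / 0.113604 = 0.350813.

0.3508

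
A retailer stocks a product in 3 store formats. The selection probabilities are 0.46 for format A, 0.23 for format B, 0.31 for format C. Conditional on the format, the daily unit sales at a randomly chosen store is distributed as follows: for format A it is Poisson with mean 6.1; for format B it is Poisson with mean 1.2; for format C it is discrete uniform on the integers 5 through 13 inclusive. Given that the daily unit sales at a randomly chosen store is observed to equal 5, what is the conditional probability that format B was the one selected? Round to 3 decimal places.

Likelihoods P(X=5 | ·): A: 0.15786; B: 0.00624556; C: 0.111111.
Posterior ∝ prior × likelihood. Numerator for B: 0.23·0.00624556 = 0.00143648.
Normalizing constant: 0.46·0.15786 + 0.23·0.00624556 + 0.31·0.111111 = 0.108496.
P(B | observation) = 0.00143648 / 0.108496 = 0.0132399.

0.013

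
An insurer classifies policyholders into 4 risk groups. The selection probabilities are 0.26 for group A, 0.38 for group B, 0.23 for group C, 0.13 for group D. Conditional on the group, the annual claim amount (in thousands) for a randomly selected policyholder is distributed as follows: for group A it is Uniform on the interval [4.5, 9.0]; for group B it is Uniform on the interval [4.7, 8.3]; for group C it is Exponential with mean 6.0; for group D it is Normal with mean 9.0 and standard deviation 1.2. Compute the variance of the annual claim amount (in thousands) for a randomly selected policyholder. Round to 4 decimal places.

Per component, A: μ=6.75, E[X²]=47.25; B: μ=6.5, E[X²]=43.33; C: μ=6, E[X²]=72; D: μ=9, E[X²]=82.44.
E[X] = 0.26·6.75 + 0.38·6.5 + 0.23·6 + 0.13·9 = 6.775.
E[X²] = 0.26·47.25 + 0.38·43.33 + 0.23·72 + 0.13·82.44 = 56.0276.
Var(X) = E[X²] − (E[X])² = 56.0276 − 45.9006 = 10.127.

10.1270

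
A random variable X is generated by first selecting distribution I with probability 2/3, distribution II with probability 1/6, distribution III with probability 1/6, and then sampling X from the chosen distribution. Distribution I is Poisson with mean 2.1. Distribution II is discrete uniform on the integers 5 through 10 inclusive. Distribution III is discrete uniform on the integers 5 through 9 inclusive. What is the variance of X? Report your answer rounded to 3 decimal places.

8.134

Per component, I: μ=2.1, E[X²]=6.51; II: μ=7.5, E[X²]=59.1667; III: μ=7, E[X²]=51.
E[X] = 0.666667·2.1 + 0.166667·7.5 + 0.166667·7 = 3.81667.
E[X²] = 0.666667·6.51 + 0.166667·59.1667 + 0.166667·51 = 22.7011.
Var(X) = E[X²] − (E[X])² = 22.7011 − 14.5669 = 8.13417.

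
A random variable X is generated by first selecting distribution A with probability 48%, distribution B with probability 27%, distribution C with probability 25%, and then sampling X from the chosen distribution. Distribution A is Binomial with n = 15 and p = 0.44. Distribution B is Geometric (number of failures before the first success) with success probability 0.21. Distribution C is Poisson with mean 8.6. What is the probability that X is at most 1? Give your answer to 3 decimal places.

0.103

Conditional on each component, P(X ≤ 1): A: 0.00213573; B: 0.3759; C: 0.00176742.
By total probability, P(X ≤ 1) = 0.48·0.00213573 + 0.27·0.3759 + 0.25·0.00176742 = 0.10296.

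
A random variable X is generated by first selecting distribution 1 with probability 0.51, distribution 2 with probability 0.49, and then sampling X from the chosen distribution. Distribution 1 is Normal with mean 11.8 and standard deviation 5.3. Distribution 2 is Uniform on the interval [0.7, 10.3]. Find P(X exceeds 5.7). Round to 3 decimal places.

Conditional on each component, P(X > 5.7): 1: 0.875122; 2: 0.479167.
By total probability, P(X > 5.7) = 0.51·0.875122 + 0.49·0.479167 = 0.681104.

0.681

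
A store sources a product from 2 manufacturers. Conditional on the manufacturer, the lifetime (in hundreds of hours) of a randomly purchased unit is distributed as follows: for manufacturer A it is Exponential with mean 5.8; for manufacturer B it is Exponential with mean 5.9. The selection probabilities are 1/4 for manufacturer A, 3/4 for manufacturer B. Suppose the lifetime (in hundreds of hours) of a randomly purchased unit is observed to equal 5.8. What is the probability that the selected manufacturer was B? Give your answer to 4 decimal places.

0.7500

Likelihoods f(5.8 | ·): A: 0.0634275; B: 0.0634183.
Posterior ∝ prior × likelihood. Numerator for B: 0.75·0.0634183 = 0.0475637.
Normalizing constant: 0.25·0.0634275 + 0.75·0.0634183 = 0.0634206.
P(B | observation) = 0.0475637 / 0.0634206 = 0.749973.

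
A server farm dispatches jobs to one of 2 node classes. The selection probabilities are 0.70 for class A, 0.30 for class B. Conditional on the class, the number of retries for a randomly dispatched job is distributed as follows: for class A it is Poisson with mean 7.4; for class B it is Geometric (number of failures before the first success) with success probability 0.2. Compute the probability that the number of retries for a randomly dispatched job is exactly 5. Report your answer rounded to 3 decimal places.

Conditional on each class, P(X = 5): A: 0.113031; B: 0.065536.
By total probability, P(X = 5) = 0.7·0.113031 + 0.3·0.065536 = 0.0987826.

0.099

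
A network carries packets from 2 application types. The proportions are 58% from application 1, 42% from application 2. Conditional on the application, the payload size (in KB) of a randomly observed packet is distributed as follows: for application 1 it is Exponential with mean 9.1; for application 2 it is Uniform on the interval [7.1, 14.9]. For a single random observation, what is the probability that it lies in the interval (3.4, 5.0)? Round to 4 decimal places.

0.0644

Conditional on each application, P(3.4 < X < 5.0): 1: 0.110967; 2: 0.
By total probability, P(3.4 < X < 5.0) = 0.58·0.110967 + 0.42·0 = 0.0643609.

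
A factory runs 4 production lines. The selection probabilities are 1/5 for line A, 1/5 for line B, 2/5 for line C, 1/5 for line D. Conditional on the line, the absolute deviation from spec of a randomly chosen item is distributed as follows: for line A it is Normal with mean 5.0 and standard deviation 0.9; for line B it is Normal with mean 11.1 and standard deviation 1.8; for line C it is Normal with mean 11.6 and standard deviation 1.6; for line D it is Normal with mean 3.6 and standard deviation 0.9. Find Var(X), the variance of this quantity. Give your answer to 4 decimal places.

14.4376

Per component, A: μ=5, E[X²]=25.81; B: μ=11.1, E[X²]=126.45; C: μ=11.6, E[X²]=137.12; D: μ=3.6, E[X²]=13.77.
E[X] = 0.2·5 + 0.2·11.1 + 0.4·11.6 + 0.2·3.6 = 8.58.
E[X²] = 0.2·25.81 + 0.2·126.45 + 0.4·137.12 + 0.2·13.77 = 88.054.
Var(X) = E[X²] − (E[X])² = 88.054 − 73.6164 = 14.4376.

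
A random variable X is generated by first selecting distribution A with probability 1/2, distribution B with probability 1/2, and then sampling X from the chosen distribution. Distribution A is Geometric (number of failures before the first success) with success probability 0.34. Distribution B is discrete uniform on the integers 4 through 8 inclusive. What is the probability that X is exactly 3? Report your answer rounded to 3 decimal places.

Conditional on each component, P(X = 3): A: 0.0977486; B: 0.
By total probability, P(X = 3) = 0.5·0.0977486 + 0.5·0 = 0.0488743.

0.049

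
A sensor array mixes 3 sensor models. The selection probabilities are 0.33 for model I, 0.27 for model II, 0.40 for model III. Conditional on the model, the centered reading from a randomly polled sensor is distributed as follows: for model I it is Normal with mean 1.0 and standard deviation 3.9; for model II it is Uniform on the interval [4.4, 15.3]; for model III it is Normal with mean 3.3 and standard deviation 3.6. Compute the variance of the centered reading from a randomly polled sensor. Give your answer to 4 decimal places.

25.1868

Per component, I: μ=1, E[X²]=16.21; II: μ=9.85, E[X²]=106.923; III: μ=3.3, E[X²]=23.85.
E[X] = 0.33·1 + 0.27·9.85 + 0.4·3.3 = 4.3095.
E[X²] = 0.33·16.21 + 0.27·106.923 + 0.4·23.85 = 43.7586.
Var(X) = E[X²] − (E[X])² = 43.7586 − 18.5718 = 25.1868.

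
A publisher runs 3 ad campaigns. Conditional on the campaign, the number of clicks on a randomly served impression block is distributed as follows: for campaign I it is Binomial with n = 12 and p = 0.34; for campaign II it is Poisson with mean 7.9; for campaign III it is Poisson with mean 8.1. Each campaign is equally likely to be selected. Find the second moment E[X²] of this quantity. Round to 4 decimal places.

For each component E[X²] = Var + (mean)², giving I: 19.3392; II: 70.31; III: 73.71.
Overall E[X²] = 0.333333·19.3392 + 0.333333·70.31 + 0.333333·73.71 = 54.4531.

54.4531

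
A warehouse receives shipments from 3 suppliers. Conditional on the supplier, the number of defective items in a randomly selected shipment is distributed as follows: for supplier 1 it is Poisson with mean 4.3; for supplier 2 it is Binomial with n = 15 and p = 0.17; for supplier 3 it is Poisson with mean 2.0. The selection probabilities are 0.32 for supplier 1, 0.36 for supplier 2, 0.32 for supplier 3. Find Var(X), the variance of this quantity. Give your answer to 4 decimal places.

3.7073

Per component, 1: μ=4.3, E[X²]=22.79; 2: μ=2.55, E[X²]=8.619; 3: μ=2, E[X²]=6.
E[X] = 0.32·4.3 + 0.36·2.55 + 0.32·2 = 2.934.
E[X²] = 0.32·22.79 + 0.36·8.619 + 0.32·6 = 12.3156.
Var(X) = E[X²] − (E[X])² = 12.3156 − 8.60836 = 3.70728.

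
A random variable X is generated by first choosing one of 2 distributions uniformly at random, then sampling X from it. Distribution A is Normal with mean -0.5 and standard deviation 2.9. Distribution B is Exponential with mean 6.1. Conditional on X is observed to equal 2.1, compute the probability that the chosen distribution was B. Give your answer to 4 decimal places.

0.5580

Likelihoods f(2.1 | ·): A: 0.0920382; B: 0.116187.
Posterior ∝ prior × likelihood. Numerator for B: 0.5·0.116187 = 0.0580937.
Normalizing constant: 0.5·0.0920382 + 0.5·0.116187 = 0.104113.
P(B | observation) = 0.0580937 / 0.104113 = 0.557988.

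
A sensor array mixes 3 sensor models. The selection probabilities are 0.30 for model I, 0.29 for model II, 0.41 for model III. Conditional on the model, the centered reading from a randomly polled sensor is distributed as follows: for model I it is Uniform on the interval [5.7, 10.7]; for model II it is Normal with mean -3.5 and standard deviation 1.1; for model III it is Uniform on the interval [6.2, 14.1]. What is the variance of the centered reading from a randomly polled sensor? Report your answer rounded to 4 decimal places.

37.6391

Per component, I: μ=8.2, E[X²]=69.3233; II: μ=-3.5, E[X²]=13.46; III: μ=10.15, E[X²]=108.223.
E[X] = 0.3·8.2 + 0.29·-3.5 + 0.41·10.15 = 5.6065.
E[X²] = 0.3·69.3233 + 0.29·13.46 + 0.41·108.223 = 69.072.
Var(X) = E[X²] − (E[X])² = 69.072 − 31.4328 = 37.6391.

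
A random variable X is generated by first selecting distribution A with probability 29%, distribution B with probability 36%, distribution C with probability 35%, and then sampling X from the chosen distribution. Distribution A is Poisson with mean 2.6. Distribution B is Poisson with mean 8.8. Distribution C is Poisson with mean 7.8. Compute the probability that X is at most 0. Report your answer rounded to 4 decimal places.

Conditional on each component, P(X ≤ 0): A: 0.0742736; B: 0.000150733; C: 0.000409735.
By total probability, P(X ≤ 0) = 0.29·0.0742736 + 0.36·0.000150733 + 0.35·0.000409735 = 0.021737.

0.0217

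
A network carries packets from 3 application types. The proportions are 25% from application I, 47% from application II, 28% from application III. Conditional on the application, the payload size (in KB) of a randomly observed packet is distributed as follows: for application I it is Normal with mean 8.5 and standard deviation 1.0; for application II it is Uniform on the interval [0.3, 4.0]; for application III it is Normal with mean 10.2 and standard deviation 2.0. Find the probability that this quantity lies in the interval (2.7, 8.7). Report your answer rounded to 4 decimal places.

Conditional on each application, P(2.7 < X < 8.7): I: 0.57926; II: 0.351351; III: 0.226539.
By total probability, P(2.7 < X < 8.7) = 0.25·0.57926 + 0.47·0.351351 + 0.28·0.226539 = 0.373381.

0.3734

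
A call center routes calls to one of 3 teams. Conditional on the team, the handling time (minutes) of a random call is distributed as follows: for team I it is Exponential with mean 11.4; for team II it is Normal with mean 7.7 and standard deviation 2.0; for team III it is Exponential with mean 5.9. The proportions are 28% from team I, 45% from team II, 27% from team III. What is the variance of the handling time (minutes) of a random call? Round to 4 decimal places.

Per component, I: μ=11.4, E[X²]=259.92; II: μ=7.7, E[X²]=63.29; III: μ=5.9, E[X²]=69.62.
E[X] = 0.28·11.4 + 0.45·7.7 + 0.27·5.9 = 8.25.
E[X²] = 0.28·259.92 + 0.45·63.29 + 0.27·69.62 = 120.056.
Var(X) = E[X²] − (E[X])² = 120.056 − 68.0625 = 51.993.

51.9930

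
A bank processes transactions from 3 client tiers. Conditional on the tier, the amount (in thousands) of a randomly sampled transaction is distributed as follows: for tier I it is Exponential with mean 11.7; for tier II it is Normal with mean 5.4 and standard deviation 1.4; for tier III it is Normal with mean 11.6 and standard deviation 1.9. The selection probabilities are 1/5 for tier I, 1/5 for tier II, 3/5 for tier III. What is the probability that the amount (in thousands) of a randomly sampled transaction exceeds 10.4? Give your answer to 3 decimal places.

Conditional on each tier, P(X > 10.4): I: 0.411112; II: 0.00017752; III: 0.736169.
By total probability, P(X > 10.4) = 0.2·0.411112 + 0.2·0.00017752 + 0.6·0.736169 = 0.523959.

0.524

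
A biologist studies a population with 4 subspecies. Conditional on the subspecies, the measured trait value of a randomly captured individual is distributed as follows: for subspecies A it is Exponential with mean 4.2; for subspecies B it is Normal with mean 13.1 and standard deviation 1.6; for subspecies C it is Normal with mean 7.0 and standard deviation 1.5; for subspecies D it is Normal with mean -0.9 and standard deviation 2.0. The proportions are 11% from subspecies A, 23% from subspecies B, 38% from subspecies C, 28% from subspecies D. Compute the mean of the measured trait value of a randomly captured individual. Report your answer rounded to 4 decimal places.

Component means — A: 4.2; B: 13.1; C: 7; D: -0.9.
E[X] = 0.11·4.2 + 0.23·13.1 + 0.38·7 + 0.28·-0.9 = 5.883.

5.8830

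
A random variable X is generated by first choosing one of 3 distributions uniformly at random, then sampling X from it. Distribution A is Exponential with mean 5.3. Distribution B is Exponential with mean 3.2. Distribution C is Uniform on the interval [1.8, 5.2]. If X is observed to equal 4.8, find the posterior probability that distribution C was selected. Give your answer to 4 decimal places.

Likelihoods f(4.8 | ·): A: 0.0762783; B: 0.0697282; C: 0.294118.
Posterior ∝ prior × likelihood. Numerator for C: 0.333333·0.294118 = 0.0980392.
Normalizing constant: 0.333333·0.0762783 + 0.333333·0.0697282 + 0.333333·0.294118 = 0.146708.
P(C | observation) = 0.0980392 / 0.146708 = 0.668261.

0.6683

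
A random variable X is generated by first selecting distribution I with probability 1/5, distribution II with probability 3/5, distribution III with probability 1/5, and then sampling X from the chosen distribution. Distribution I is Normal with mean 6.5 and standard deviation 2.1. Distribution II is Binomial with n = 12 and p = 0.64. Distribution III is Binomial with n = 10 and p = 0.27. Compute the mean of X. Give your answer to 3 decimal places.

6.448

Component means — I: 6.5; II: 7.68; III: 2.7.
E[X] = 0.2·6.5 + 0.6·7.68 + 0.2·2.7 = 6.448.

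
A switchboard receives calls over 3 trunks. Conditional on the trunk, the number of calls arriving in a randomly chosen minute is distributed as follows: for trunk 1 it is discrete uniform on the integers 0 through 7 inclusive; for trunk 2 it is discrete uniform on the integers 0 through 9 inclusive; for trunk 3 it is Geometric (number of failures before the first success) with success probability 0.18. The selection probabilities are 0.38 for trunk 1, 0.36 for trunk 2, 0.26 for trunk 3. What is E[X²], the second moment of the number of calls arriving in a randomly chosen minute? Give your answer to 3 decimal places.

For each component E[X²] = Var + (mean)², giving 1: 17.5; 2: 28.5; 3: 46.0617.
Overall E[X²] = 0.38·17.5 + 0.36·28.5 + 0.26·46.0617 = 28.886.

28.886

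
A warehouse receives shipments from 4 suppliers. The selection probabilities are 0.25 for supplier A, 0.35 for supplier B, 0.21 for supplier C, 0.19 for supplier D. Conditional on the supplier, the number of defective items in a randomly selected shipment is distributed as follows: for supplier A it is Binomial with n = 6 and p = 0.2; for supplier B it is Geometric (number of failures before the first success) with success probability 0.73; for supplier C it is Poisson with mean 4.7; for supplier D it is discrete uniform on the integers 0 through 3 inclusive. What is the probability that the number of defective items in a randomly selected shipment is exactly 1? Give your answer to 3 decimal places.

0.224

Conditional on each supplier, P(X = 1): A: 0.393216; B: 0.1971; C: 0.0427478; D: 0.25.
By total probability, P(X = 1) = 0.25·0.393216 + 0.35·0.1971 + 0.21·0.0427478 + 0.19·0.25 = 0.223766.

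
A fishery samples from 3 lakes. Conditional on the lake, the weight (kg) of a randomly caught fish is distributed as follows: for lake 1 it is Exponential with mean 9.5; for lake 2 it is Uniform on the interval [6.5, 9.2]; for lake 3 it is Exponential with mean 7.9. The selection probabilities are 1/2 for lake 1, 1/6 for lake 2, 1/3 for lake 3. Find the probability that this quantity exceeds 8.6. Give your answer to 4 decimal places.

0.3515

Conditional on each lake, P(X > 8.6): 1: 0.404435; 2: 0.222222; 3: 0.336685.
By total probability, P(X > 8.6) = 0.5·0.404435 + 0.166667·0.222222 + 0.333333·0.336685 = 0.351483.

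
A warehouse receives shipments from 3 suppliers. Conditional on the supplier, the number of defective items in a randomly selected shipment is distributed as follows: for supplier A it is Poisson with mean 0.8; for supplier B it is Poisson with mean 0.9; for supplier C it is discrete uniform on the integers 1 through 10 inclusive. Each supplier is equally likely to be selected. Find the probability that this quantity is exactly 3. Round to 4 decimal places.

0.0626

Conditional on each supplier, P(X = 3): A: 0.0383427; B: 0.0493982; C: 0.1.
By total probability, P(X = 3) = 0.333333·0.0383427 + 0.333333·0.0493982 + 0.333333·0.1 = 0.0625803.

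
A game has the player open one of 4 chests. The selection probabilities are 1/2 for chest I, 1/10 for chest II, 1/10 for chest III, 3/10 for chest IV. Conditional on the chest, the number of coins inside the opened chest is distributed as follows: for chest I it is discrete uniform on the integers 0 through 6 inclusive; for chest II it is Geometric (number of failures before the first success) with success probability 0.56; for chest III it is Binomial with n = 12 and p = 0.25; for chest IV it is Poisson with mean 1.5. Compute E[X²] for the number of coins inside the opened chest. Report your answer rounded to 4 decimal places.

8.9520

For each component E[X²] = Var + (mean)², giving I: 13; II: 2.02041; III: 11.25; IV: 3.75.
Overall E[X²] = 0.5·13 + 0.1·2.02041 + 0.1·11.25 + 0.3·3.75 = 8.95204.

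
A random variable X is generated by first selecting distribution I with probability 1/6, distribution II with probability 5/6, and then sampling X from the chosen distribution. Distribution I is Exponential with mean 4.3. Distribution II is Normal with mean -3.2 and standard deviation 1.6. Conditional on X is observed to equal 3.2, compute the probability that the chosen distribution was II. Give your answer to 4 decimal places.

0.0038

Likelihoods f(3.2 | ·): I: 0.110493; II: 8.36439e-05.
Posterior ∝ prior × likelihood. Numerator for II: 0.833333·8.36439e-05 = 6.97032e-05.
Normalizing constant: 0.166667·0.110493 + 0.833333·8.36439e-05 = 0.0184852.
P(II | observation) = 6.97032e-05 / 0.0184852 = 0.00377075.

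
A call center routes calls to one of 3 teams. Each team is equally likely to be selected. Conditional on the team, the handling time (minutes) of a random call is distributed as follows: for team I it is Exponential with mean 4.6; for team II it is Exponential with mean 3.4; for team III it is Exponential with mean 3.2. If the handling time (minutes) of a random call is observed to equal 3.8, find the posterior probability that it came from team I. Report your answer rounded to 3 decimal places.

0.332

Likelihoods f(3.8 | ·): I: 0.095165; II: 0.0961907; III: 0.0953071.
Posterior ∝ prior × likelihood. Numerator for I: 0.333333·0.095165 = 0.0317217.
Normalizing constant: 0.333333·0.095165 + 0.333333·0.0961907 + 0.333333·0.0953071 = 0.0955543.
P(I | observation) = 0.0317217 / 0.0955543 = 0.331975.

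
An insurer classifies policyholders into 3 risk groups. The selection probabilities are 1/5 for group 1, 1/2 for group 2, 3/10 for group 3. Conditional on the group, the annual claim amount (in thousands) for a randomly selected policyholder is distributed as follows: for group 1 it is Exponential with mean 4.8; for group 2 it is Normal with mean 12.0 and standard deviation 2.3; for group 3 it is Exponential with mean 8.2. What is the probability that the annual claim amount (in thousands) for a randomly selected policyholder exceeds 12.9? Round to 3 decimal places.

0.250

Conditional on each group, P(X > 12.9): 1: 0.0680509; 2: 0.347786; 3: 0.207387.
By total probability, P(X > 12.9) = 0.2·0.0680509 + 0.5·0.347786 + 0.3·0.207387 = 0.249719.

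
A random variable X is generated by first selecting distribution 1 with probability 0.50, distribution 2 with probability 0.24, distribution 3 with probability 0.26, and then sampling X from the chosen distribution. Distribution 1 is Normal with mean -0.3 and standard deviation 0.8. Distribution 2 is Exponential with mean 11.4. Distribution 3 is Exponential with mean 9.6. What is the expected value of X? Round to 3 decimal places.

Component means — 1: -0.3; 2: 11.4; 3: 9.6.
E[X] = 0.5·-0.3 + 0.24·11.4 + 0.26·9.6 = 5.082.

5.082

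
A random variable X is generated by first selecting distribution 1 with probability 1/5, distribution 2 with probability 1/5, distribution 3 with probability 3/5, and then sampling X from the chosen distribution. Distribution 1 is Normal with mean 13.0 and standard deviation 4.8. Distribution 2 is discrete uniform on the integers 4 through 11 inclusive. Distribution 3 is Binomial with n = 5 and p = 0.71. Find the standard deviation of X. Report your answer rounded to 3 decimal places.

4.480

Per component, 1: μ=13, E[X²]=192.04; 2: μ=7.5, E[X²]=61.5; 3: μ=3.55, E[X²]=13.632.
E[X] = 0.2·13 + 0.2·7.5 + 0.6·3.55 = 6.23.
E[X²] = 0.2·192.04 + 0.2·61.5 + 0.6·13.632 = 58.8872.
Var(X) = E[X²] − (E[X])² = 58.8872 − 38.8129 = 20.0743.
SD(X) = √20.0743 = 4.48044.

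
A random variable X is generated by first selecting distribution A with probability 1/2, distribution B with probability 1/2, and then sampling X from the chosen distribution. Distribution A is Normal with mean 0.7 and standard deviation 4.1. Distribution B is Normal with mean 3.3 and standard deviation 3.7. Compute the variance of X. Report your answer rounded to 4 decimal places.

Per component, A: μ=0.7, E[X²]=17.3; B: μ=3.3, E[X²]=24.58.
E[X] = 0.5·0.7 + 0.5·3.3 = 2.
E[X²] = 0.5·17.3 + 0.5·24.58 = 20.94.
Var(X) = E[X²] − (E[X])² = 20.94 − 4 = 16.94.

16.9400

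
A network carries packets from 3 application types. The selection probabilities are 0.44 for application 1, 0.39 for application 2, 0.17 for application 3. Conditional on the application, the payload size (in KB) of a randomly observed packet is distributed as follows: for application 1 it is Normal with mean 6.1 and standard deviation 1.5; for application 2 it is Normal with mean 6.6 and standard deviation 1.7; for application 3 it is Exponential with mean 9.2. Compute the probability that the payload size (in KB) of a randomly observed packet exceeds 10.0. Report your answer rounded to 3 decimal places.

0.068

Conditional on each application, P(X > 10.0): 1: 0.00466119; 2: 0.0227501; 3: 0.337241.
By total probability, P(X > 10.0) = 0.44·0.00466119 + 0.39·0.0227501 + 0.17·0.337241 = 0.0682545.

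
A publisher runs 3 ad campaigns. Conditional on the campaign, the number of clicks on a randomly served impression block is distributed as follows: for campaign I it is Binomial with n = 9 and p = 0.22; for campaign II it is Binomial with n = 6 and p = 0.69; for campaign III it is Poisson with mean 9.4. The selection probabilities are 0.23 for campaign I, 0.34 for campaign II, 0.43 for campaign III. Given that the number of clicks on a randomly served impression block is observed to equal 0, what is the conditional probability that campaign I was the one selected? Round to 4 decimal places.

Likelihoods P(X=0 | ·): I: 0.106869; II: 0.000887504; III: 8.27241e-05.
Posterior ∝ prior × likelihood. Numerator for I: 0.23·0.106869 = 0.0245799.
Normalizing constant: 0.23·0.106869 + 0.34·0.000887504 + 0.43·8.27241e-05 = 0.0249172.
P(I | observation) = 0.0245799 / 0.0249172 = 0.986462.

0.9865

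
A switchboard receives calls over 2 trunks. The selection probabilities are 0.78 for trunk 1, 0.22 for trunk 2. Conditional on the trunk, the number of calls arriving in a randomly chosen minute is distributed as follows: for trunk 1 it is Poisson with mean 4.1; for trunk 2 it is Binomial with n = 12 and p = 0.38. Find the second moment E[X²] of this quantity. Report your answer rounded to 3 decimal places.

For each component E[X²] = Var + (mean)², giving 1: 20.91; 2: 23.6208.
Overall E[X²] = 0.78·20.91 + 0.22·23.6208 = 21.5064.

21.506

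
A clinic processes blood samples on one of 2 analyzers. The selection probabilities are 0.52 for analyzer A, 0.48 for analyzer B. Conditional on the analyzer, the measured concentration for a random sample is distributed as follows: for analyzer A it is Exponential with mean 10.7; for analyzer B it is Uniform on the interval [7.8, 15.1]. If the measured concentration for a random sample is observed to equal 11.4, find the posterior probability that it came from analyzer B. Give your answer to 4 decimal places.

0.7970

Likelihoods f(11.4 | ·): A: 0.032204; B: 0.136986.
Posterior ∝ prior × likelihood. Numerator for B: 0.48·0.136986 = 0.0657534.
Normalizing constant: 0.52·0.032204 + 0.48·0.136986 = 0.0824995.
P(B | observation) = 0.0657534 / 0.0824995 = 0.797016.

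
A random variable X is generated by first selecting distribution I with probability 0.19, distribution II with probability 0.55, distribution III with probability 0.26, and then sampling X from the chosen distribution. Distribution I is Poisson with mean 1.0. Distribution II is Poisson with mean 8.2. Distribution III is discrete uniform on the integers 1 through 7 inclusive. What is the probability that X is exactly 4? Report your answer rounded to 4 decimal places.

Conditional on each component, P(X = 4): I: 0.0153283; II: 0.0517404; III: 0.142857.
By total probability, P(X = 4) = 0.19·0.0153283 + 0.55·0.0517404 + 0.26·0.142857 = 0.0685124.

0.0685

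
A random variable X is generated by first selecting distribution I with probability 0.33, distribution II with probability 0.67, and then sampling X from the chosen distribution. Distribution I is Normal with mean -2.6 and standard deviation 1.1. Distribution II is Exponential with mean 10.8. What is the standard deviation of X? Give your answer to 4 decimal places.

10.8742

Per component, I: μ=-2.6, E[X²]=7.97; II: μ=10.8, E[X²]=233.28.
E[X] = 0.33·-2.6 + 0.67·10.8 = 6.378.
E[X²] = 0.33·7.97 + 0.67·233.28 = 158.928.
Var(X) = E[X²] − (E[X])² = 158.928 − 40.6789 = 118.249.
SD(X) = √118.249 = 10.8742.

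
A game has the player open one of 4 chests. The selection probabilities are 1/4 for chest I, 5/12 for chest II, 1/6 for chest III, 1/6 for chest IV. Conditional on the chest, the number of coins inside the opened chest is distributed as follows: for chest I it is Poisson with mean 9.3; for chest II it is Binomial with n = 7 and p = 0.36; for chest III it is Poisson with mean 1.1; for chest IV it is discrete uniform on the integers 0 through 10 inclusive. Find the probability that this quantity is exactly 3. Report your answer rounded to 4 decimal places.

Conditional on each chest, P(X = 3): I: 0.0122563; II: 0.273965; III: 0.0738419; IV: 0.0909091.
By total probability, P(X = 3) = 0.25·0.0122563 + 0.416667·0.273965 + 0.166667·0.0738419 + 0.166667·0.0909091 = 0.144675.

0.1447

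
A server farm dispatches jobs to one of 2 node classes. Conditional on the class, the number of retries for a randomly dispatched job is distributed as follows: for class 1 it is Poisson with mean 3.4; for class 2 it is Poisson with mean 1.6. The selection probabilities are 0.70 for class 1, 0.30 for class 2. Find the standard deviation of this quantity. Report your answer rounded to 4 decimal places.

1.8816

Per component, 1: μ=3.4, E[X²]=14.96; 2: μ=1.6, E[X²]=4.16.
E[X] = 0.7·3.4 + 0.3·1.6 = 2.86.
E[X²] = 0.7·14.96 + 0.3·4.16 = 11.72.
Var(X) = E[X²] − (E[X])² = 11.72 − 8.1796 = 3.5404.
SD(X) = √3.5404 = 1.8816.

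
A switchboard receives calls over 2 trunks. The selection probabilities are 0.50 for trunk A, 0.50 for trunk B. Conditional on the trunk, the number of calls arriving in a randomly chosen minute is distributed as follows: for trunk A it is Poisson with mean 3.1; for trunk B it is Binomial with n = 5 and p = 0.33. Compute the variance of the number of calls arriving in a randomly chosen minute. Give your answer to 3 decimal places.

2.628

Per component, A: μ=3.1, E[X²]=12.71; B: μ=1.65, E[X²]=3.828.
E[X] = 0.5·3.1 + 0.5·1.65 = 2.375.
E[X²] = 0.5·12.71 + 0.5·3.828 = 8.269.
Var(X) = E[X²] − (E[X])² = 8.269 − 5.64062 = 2.62838.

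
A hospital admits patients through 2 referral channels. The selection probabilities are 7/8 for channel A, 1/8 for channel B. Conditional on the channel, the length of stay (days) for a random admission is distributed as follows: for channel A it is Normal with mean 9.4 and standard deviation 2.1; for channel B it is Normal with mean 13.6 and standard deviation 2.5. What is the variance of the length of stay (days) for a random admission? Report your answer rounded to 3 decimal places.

Per component, A: μ=9.4, E[X²]=92.77; B: μ=13.6, E[X²]=191.21.
E[X] = 0.875·9.4 + 0.125·13.6 = 9.925.
E[X²] = 0.875·92.77 + 0.125·191.21 = 105.075.
Var(X) = E[X²] − (E[X])² = 105.075 − 98.5056 = 6.56938.

6.569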